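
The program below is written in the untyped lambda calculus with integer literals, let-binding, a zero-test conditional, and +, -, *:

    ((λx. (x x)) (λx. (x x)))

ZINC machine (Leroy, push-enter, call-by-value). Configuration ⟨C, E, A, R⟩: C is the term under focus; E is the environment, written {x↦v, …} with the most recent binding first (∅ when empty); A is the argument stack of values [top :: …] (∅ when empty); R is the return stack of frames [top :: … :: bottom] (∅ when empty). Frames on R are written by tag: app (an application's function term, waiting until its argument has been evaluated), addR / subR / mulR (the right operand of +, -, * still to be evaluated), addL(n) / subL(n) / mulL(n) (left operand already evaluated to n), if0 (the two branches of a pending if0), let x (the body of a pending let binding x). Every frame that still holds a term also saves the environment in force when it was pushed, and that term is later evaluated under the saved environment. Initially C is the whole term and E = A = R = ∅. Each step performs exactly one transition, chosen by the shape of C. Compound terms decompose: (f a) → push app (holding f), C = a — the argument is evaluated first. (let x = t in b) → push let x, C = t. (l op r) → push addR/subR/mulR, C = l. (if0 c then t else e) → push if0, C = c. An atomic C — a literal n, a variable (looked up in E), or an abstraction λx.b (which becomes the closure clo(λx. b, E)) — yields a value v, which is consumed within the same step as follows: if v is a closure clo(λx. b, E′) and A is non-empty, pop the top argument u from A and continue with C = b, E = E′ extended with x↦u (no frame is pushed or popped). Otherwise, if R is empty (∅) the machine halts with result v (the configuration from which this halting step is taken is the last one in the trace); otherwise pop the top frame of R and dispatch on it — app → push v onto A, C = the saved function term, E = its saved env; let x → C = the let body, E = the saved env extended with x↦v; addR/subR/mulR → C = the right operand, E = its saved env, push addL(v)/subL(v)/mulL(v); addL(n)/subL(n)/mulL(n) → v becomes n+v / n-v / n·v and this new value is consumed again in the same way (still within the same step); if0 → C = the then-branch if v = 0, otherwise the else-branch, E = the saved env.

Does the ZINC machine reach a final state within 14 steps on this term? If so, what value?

step 0: <C=((λx. (x x)) (λx. (x x))), E=∅, A=∅, R=∅>
step 1: <C=(λx. (x x)), E=∅, A=∅, R=[app]>
step 2: <C=(λx. (x x)), E=∅, A=[clo(λx. (x x), ∅)], R=∅>
step 3: <C=(x x), E={x↦clo(λx. (x x), ∅)}, A=∅, R=∅>
step 4: <C=x, E={x↦clo(λx. (x x), ∅)}, A=∅, R=[app]>
step 5: <C=x, E={x↦clo(λx. (x x), ∅)}, A=[clo(λx. (x x), ∅)], R=∅>
… configuration repeats with period 3 (steps 3–5 recur indefinitely) …

Answer: DIVERGES (no final state within 14 steps)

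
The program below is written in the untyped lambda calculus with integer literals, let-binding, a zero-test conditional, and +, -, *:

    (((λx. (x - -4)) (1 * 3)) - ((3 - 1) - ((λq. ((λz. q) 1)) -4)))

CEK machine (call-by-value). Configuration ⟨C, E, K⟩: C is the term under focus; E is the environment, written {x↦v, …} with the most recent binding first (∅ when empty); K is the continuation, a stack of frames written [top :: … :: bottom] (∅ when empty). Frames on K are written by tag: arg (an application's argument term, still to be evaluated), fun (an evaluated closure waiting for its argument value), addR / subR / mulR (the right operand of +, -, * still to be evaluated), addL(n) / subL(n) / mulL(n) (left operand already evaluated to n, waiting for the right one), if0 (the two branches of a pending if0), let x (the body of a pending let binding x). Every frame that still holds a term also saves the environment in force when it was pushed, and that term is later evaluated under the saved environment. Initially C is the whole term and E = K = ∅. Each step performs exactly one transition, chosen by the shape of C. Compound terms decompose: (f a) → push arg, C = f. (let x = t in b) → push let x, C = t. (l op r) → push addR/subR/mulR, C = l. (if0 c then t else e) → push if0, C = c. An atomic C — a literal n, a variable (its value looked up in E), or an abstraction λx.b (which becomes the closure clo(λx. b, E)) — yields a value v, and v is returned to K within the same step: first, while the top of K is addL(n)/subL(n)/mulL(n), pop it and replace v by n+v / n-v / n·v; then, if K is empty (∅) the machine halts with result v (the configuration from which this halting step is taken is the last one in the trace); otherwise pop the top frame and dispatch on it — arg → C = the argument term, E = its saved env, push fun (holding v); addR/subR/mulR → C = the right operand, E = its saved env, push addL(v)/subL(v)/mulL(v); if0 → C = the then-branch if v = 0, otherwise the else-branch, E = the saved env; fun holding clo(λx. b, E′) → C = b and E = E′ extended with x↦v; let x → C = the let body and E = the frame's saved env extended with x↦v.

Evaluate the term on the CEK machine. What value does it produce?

t=0: ⟨C=(((λx. (x - -4)) (1 * 3)) - ((3 - 1) - ((λq. ((λz. q) 1)) -4))); E=∅; K=∅⟩
t=1: ⟨C=((λx. (x - -4)) (1 * 3)); E=∅; K=[subR]⟩
t=2: ⟨C=(λx. (x - -4)); E=∅; K=[arg :: subR]⟩
t=3: ⟨C=(1 * 3); E=∅; K=[fun :: subR]⟩
t=4: ⟨C=1; E=∅; K=[mulR :: fun :: subR]⟩
t=5: ⟨C=3; E=∅; K=[mulL(1) :: fun :: subR]⟩
t=6: ⟨C=(x - -4); E={x↦3}; K=[subR]⟩
t=7: ⟨C=x; E={x↦3}; K=[subR :: subR]⟩
t=8: ⟨C=-4; E={x↦3}; K=[subL(3) :: subR]⟩
t=9: ⟨C=((3 - 1) - ((λq. ((λz. q) 1)) -4)); E=∅; K=[subL(7)]⟩
t=10: ⟨C=(3 - 1); E=∅; K=[subR :: subL(7)]⟩
t=11: ⟨C=3; E=∅; K=[subR :: subR :: subL(7)]⟩
t=12: ⟨C=1; E=∅; K=[subL(3) :: subR :: subL(7)]⟩
t=13: ⟨C=((λq. ((λz. q) 1)) -4); E=∅; K=[subL(2) :: subL(7)]⟩
t=14: ⟨C=(λq. ((λz. q) 1)); E=∅; K=[arg :: subL(2) :: subL(7)]⟩
t=15: ⟨C=-4; E=∅; K=[fun :: subL(2) :: subL(7)]⟩
t=16: ⟨C=((λz. q) 1); E={q↦-4}; K=[subL(2) :: subL(7)]⟩
t=17: ⟨C=(λz. q); E={q↦-4}; K=[arg :: subL(2) :: subL(7)]⟩
t=18: ⟨C=1; E={q↦-4}; K=[fun :: subL(2) :: subL(7)]⟩
t=19: ⟨C=q; E={z↦1, q↦-4}; K=[subL(2) :: subL(7)]⟩
→ final value 1

Answer: 1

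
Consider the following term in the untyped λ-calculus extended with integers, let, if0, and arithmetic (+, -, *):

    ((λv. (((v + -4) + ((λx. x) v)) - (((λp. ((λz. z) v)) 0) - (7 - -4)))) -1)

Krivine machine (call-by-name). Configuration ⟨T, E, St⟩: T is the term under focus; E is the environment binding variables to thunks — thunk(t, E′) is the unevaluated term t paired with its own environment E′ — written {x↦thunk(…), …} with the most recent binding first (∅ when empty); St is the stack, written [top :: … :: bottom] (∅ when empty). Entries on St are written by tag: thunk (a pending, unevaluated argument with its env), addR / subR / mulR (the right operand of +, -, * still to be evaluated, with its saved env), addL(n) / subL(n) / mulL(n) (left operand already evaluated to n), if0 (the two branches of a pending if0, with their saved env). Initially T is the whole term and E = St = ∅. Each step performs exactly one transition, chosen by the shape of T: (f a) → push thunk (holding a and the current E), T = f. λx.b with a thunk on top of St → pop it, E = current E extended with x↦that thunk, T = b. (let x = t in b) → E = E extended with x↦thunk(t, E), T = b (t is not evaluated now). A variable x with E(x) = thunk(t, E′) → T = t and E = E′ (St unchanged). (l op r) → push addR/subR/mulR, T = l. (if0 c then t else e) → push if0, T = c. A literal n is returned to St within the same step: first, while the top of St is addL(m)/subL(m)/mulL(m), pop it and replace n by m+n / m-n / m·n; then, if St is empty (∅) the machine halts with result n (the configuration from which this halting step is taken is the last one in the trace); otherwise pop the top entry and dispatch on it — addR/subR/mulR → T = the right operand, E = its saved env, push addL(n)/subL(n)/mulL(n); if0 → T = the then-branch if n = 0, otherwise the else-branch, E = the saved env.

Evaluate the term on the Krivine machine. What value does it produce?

Answer: 6

Machine steps:
step 0: <T=((λv. (((v + -4) + ((λx. x) v)) - (((λp. ((λz. z) v)) 0) - (7 - -4)))) -1), E=∅, St=∅>
step 1: <T=(λv. (((v + -4) + ((λx. x) v)) - (((λp. ((λz. z) v)) 0) - (7 - -4)))), E=∅, St=[thunk]>
step 2: <T=(((v + -4) + ((λx. x) v)) - (((λp. ((λz. z) v)) 0) - (7 - -4))), E={v↦thunk(-1, ∅)}, St=∅>
step 3: <T=((v + -4) + ((λx. x) v)), E={v↦thunk(-1, ∅)}, St=[subR]>
step 4: <T=(v + -4), E={v↦thunk(-1, ∅)}, St=[addR :: subR]>
step 5: <T=v, E={v↦thunk(-1, ∅)}, St=[addR :: addR :: subR]>
step 6: <T=-1, E=∅, St=[addR :: addR :: subR]>
step 7: <T=-4, E={v↦thunk(-1, ∅)}, St=[addL(-1) :: addR :: subR]>
step 8: <T=((λx. x) v), E={v↦thunk(-1, ∅)}, St=[addL(-5) :: subR]>
step 9: <T=(λx. x), E={v↦thunk(-1, ∅)}, St=[thunk :: addL(-5) :: subR]>
step 10: <T=x, E={x↦thunk(v, {v↦thunk(-1, ∅)}), v↦thunk(-1, ∅)}, St=[addL(-5) :: subR]>
step 11: <T=v, E={v↦thunk(-1, ∅)}, St=[addL(-5) :: subR]>
step 12: <T=-1, E=∅, St=[addL(-5) :: subR]>
step 13: <T=(((λp. ((λz. z) v)) 0) - (7 - -4)), E={v↦thunk(-1, ∅)}, St=[subL(-6)]>
step 14: <T=((λp. ((λz. z) v)) 0), E={v↦thunk(-1, ∅)}, St=[subR :: subL(-6)]>
step 15: <T=(λp. ((λz. z) v)), E={v↦thunk(-1, ∅)}, St=[thunk :: subR :: subL(-6)]>
step 16: <T=((λz. z) v), E={p↦thunk(0, {v↦thunk(-1, ∅)}), v↦thunk(-1, ∅)}, St=[subR :: subL(-6)]>
step 17: <T=(λz. z), E={p↦thunk(0, {v↦thunk(-1, ∅)}), v↦thunk(-1, ∅)}, St=[thunk :: subR :: subL(-6)]>
step 18: <T=z, E={z↦thunk(v, {p↦thunk(0, {v↦thunk(-1, ∅)}), v↦thunk(-1, ∅)}), p↦thunk(0, {v↦thunk(-1, ∅)}), v↦thunk(-1, ∅)}, St=[subR :: subL(-6)]>
step 19: <T=v, E={p↦thunk(0, {v↦thunk(-1, ∅)}), v↦thunk(-1, ∅)}, St=[subR :: subL(-6)]>
step 20: <T=-1, E=∅, St=[subR :: subL(-6)]>
step 21: <T=(7 - -4), E={v↦thunk(-1, ∅)}, St=[subL(-1) :: subL(-6)]>
step 22: <T=7, E={v↦thunk(-1, ∅)}, St=[subR :: subL(-1) :: subL(-6)]>
step 23: <T=-4, E={v↦thunk(-1, ∅)}, St=[subL(7) :: subL(-1) :: subL(-6)]>
→ final value 6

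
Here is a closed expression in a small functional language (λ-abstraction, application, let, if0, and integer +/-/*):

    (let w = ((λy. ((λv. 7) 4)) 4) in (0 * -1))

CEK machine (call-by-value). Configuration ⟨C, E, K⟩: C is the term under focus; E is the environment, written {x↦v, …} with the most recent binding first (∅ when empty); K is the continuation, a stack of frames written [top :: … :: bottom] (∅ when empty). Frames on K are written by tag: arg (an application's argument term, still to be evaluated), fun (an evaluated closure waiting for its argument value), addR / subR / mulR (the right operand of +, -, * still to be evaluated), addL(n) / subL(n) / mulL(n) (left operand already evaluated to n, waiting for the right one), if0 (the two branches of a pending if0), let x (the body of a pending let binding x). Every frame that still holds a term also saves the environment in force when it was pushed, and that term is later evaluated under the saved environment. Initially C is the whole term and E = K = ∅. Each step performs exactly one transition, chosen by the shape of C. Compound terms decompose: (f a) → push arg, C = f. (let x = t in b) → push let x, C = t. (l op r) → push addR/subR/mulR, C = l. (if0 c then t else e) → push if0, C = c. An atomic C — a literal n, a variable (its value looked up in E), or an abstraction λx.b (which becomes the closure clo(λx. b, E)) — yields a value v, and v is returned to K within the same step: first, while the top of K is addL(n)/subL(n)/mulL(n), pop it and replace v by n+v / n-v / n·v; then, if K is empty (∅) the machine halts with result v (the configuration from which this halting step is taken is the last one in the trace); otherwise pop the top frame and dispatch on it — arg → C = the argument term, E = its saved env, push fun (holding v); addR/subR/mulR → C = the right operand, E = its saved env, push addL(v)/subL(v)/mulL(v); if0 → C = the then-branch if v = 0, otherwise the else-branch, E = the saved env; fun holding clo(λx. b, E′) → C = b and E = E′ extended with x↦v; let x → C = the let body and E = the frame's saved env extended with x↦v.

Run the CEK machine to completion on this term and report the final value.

Answer: 0

Derivation:
step 0: <C=(let w = ((λy. ((λv. 7) 4)) 4) in (0 * -1)), E=∅, K=∅>
step 1: <C=((λy. ((λv. 7) 4)) 4), E=∅, K=[let w]>
step 2: <C=(λy. ((λv. 7) 4)), E=∅, K=[arg :: let w]>
step 3: <C=4, E=∅, K=[fun :: let w]>
step 4: <C=((λv. 7) 4), E={y↦4}, K=[let w]>
step 5: <C=(λv. 7), E={y↦4}, K=[arg :: let w]>
step 6: <C=4, E={y↦4}, K=[fun :: let w]>
step 7: <C=7, E={v↦4, y↦4}, K=[let w]>
step 8: <C=(0 * -1), E={w↦7}, K=∅>
step 9: <C=0, E={w↦7}, K=[mulR]>
step 10: <C=-1, E={w↦7}, K=[mulL(0)]>
→ final value 0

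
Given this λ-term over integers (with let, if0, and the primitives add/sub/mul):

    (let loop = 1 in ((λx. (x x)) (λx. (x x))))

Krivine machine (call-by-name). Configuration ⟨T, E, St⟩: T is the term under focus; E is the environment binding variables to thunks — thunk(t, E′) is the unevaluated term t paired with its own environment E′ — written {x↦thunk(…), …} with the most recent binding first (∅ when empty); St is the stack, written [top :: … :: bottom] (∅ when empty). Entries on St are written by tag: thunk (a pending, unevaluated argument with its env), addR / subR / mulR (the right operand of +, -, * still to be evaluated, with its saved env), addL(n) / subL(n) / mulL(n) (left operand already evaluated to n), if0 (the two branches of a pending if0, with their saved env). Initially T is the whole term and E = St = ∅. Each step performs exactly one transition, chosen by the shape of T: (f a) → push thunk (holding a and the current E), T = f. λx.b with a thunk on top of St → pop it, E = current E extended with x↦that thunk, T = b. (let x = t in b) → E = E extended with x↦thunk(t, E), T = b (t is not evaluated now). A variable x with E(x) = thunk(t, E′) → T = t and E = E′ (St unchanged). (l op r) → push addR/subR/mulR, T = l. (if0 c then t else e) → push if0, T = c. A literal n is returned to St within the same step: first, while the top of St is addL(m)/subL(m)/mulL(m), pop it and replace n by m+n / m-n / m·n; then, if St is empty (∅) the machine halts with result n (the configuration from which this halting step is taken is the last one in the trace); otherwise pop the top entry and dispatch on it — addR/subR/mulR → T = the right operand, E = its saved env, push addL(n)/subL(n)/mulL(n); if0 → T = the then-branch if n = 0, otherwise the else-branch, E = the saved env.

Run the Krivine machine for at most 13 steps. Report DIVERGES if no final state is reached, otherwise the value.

Answer: DIVERGES (no final state within 13 steps)

Derivation:
step 0: <T=(let loop = 1 in ((λx. (x x)) (λx. (x x)))), E=∅, St=∅>
step 1: <T=((λx. (x x)) (λx. (x x))), E={loop↦thunk(1, ∅)}, St=∅>
step 2: <T=(λx. (x x)), E={loop↦thunk(1, ∅)}, St=[thunk]>
step 3: <T=(x x), E={x↦thunk((λx. (x x)), {loop↦thunk(1, ∅)}), loop↦thunk(1, ∅)}, St=∅>
step 4: <T=x, E={x↦thunk((λx. (x x)), {loop↦thunk(1, ∅)}), loop↦thunk(1, ∅)}, St=[thunk]>
step 5: <T=(λx. (x x)), E={loop↦thunk(1, ∅)}, St=[thunk]>
step 6: <T=(x x), E={x↦thunk(x, {x↦thunk((λx. (x x)), {loop↦thunk(1, ∅)}), loop↦thunk(1, ∅)}), loop↦thunk(1, ∅)}, St=∅>
step 7: <T=x, E={x↦thunk(x, {x↦thunk((λx. (x x)), {loop↦thunk(1, ∅)}), loop↦thunk(1, ∅)}), loop↦thunk(1, ∅)}, St=[thunk]>
step 8: <T=x, E={x↦thunk((λx. (x x)), {loop↦thunk(1, ∅)}), loop↦thunk(1, ∅)}, St=[thunk]>
step 9: <T=(λx. (x x)), E={loop↦thunk(1, ∅)}, St=[thunk]>
step 10: <T=(x x), E={x↦thunk(x, {x↦thunk(x, {x↦thunk((λx. (x x)), {loop↦thunk(1, ∅)}), loop↦thunk(1, ∅)}), loop↦thunk(1, ∅)}), loop↦thunk(1, ∅)}, St=∅>
step 11: <T=x, E={x↦thunk(x, {x↦thunk(x, {x↦thunk((λx. (x x)), {loop↦thunk(1, ∅)}), loop↦thunk(1, ∅)}), loop↦thunk(1, ∅)}), loop↦thunk(1, ∅)}, St=[thunk]>
step 12: <T=x, E={x↦thunk(x, {x↦thunk((λx. (x x)), {loop↦thunk(1, ∅)}), loop↦thunk(1, ∅)}), loop↦thunk(1, ∅)}, St=[thunk]>
step 13: <T=x, E={x↦thunk((λx. (x x)), {loop↦thunk(1, ∅)}), loop↦thunk(1, ∅)}, St=[thunk]>
→ 13 transitions taken and the configuration is still not final: no result within 13 steps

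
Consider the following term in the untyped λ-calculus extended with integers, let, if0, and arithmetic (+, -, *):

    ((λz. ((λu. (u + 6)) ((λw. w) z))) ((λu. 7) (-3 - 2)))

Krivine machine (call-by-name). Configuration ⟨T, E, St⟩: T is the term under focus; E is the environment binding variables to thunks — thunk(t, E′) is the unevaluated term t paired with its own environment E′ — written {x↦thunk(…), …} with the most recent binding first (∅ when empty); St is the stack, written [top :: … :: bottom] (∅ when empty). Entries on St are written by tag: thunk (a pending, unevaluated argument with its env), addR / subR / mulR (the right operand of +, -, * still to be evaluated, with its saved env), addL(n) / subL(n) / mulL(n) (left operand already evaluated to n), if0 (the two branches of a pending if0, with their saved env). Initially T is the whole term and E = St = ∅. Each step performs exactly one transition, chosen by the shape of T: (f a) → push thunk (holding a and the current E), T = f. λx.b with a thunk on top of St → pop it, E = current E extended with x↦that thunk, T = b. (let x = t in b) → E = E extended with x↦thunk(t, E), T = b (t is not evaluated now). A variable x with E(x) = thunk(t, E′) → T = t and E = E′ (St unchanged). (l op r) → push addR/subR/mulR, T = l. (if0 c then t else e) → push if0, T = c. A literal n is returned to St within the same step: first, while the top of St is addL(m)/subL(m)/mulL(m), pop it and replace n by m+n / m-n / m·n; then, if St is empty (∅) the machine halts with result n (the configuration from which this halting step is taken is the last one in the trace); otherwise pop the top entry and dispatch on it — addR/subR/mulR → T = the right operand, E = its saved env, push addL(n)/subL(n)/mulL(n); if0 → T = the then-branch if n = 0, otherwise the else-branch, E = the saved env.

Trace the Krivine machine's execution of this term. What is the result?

Answer: 13

Machine steps:
t=0: <T=((λz. ((λu. (u + 6)) ((λw. w) z))) ((λu. 7) (-3 - 2))), E=∅, St=∅>
t=1: <T=(λz. ((λu. (u + 6)) ((λw. w) z))), E=∅, St=[thunk]>
t=2: <T=((λu. (u + 6)) ((λw. w) z)), E={z↦thunk(((λu. 7) (-3 - 2)), ∅)}, St=∅>
t=3: <T=(λu. (u + 6)), E={z↦thunk(((λu. 7) (-3 - 2)), ∅)}, St=[thunk]>
t=4: <T=(u + 6), E={u↦thunk(((λw. w) z), {z↦thunk(((λu. 7) (-3 - 2)), ∅)}), z↦thunk(((λu. 7) (-3 - 2)), ∅)}, St=∅>
t=5: <T=u, E={u↦thunk(((λw. w) z), {z↦thunk(((λu. 7) (-3 - 2)), ∅)}), z↦thunk(((λu. 7) (-3 - 2)), ∅)}, St=[addR]>
t=6: <T=((λw. w) z), E={z↦thunk(((λu. 7) (-3 - 2)), ∅)}, St=[addR]>
t=7: <T=(λw. w), E={z↦thunk(((λu. 7) (-3 - 2)), ∅)}, St=[thunk :: addR]>
t=8: <T=w, E={w↦thunk(z, {z↦thunk(((λu. 7) (-3 - 2)), ∅)}), z↦thunk(((λu. 7) (-3 - 2)), ∅)}, St=[addR]>
t=9: <T=z, E={z↦thunk(((λu. 7) (-3 - 2)), ∅)}, St=[addR]>
t=10: <T=((λu. 7) (-3 - 2)), E=∅, St=[addR]>
t=11: <T=(λu. 7), E=∅, St=[thunk :: addR]>
t=12: <T=7, E={u↦thunk((-3 - 2), ∅)}, St=[addR]>
t=13: <T=6, E={u↦thunk(((λw. w) z), {z↦thunk(((λu. 7) (-3 - 2)), ∅)}), z↦thunk(((λu. 7) (-3 - 2)), ∅)}, St=[addL(7)]>
→ final value 13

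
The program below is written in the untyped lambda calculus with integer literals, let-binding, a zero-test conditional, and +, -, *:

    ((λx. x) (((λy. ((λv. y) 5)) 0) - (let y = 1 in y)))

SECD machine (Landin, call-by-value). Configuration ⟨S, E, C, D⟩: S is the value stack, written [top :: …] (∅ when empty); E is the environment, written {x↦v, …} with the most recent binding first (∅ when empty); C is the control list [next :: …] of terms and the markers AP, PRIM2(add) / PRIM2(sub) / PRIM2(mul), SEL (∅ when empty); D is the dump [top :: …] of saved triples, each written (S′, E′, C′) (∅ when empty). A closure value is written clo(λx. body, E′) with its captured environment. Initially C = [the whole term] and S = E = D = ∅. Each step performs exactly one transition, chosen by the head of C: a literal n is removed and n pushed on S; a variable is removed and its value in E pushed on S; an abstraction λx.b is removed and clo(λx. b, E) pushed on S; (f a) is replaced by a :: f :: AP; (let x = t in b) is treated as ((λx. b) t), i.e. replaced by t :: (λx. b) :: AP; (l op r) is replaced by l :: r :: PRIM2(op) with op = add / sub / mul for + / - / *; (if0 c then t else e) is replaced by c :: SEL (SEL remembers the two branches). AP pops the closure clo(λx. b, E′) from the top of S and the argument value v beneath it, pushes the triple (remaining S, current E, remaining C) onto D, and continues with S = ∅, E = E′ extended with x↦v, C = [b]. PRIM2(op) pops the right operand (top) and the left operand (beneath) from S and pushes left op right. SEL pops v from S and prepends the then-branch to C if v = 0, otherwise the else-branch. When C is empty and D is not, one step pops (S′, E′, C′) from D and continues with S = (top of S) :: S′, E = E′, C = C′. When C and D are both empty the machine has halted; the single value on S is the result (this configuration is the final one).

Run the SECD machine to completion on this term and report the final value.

t=0: [S=∅ | E=∅ | C=[((λx. x) (((λy. ((λv. y) 5)) 0) - (let y = 1 in y)))] | D=∅]
t=1: [S=∅ | E=∅ | C=[(((λy. ((λv. y) 5)) 0) - (let y = 1 in y)) :: (λx. x) :: AP] | D=∅]
t=2: [S=∅ | E=∅ | C=[((λy. ((λv. y) 5)) 0) :: (let y = 1 in y) :: PRIM2(sub) :: (λx. x) :: AP] | D=∅]
t=3: [S=∅ | E=∅ | C=[0 :: (λy. ((λv. y) 5)) :: AP :: (let y = 1 in y) :: PRIM2(sub) :: (λx. x) :: AP] | D=∅]
t=4: [S=[0] | E=∅ | C=[(λy. ((λv. y) 5)) :: AP :: (let y = 1 in y) :: PRIM2(sub) :: (λx. x) :: AP] | D=∅]
t=5: [S=[clo(λy. ((λv. y) 5), ∅) :: 0] | E=∅ | C=[AP :: (let y = 1 in y) :: PRIM2(sub) :: (λx. x) :: AP] | D=∅]
t=6: [S=∅ | E={y↦0} | C=[((λv. y) 5)] | D=[(∅, ∅, [(let y = 1 in y) :: PRIM2(sub) :: (λx. x) :: AP])]]
t=7: [S=∅ | E={y↦0} | C=[5 :: (λv. y) :: AP] | D=[(∅, ∅, [(let y = 1 in y) :: PRIM2(sub) :: (λx. x) :: AP])]]
t=8: [S=[5] | E={y↦0} | C=[(λv. y) :: AP] | D=[(∅, ∅, [(let y = 1 in y) :: PRIM2(sub) :: (λx. x) :: AP])]]
t=9: [S=[clo(λv. y, {y↦0}) :: 5] | E={y↦0} | C=[AP] | D=[(∅, ∅, [(let y = 1 in y) :: PRIM2(sub) :: (λx. x) :: AP])]]
t=10: [S=∅ | E={v↦5, y↦0} | C=[y] | D=[(∅, {y↦0}, ∅) :: (∅, ∅, [(let y = 1 in y) :: PRIM2(sub) :: (λx. x) :: AP])]]
t=11: [S=[0] | E={v↦5, y↦0} | C=∅ | D=[(∅, {y↦0}, ∅) :: (∅, ∅, [(let y = 1 in y) :: PRIM2(sub) :: (λx. x) :: AP])]]
t=12: [S=[0] | E={y↦0} | C=∅ | D=[(∅, ∅, [(let y = 1 in y) :: PRIM2(sub) :: (λx. x) :: AP])]]
t=13: [S=[0] | E=∅ | C=[(let y = 1 in y) :: PRIM2(sub) :: (λx. x) :: AP] | D=∅]
t=14: [S=[0] | E=∅ | C=[1 :: (λy. y) :: AP :: PRIM2(sub) :: (λx. x) :: AP] | D=∅]
t=15: [S=[1 :: 0] | E=∅ | C=[(λy. y) :: AP :: PRIM2(sub) :: (λx. x) :: AP] | D=∅]
t=16: [S=[clo(λy. y, ∅) :: 1 :: 0] | E=∅ | C=[AP :: PRIM2(sub) :: (λx. x) :: AP] | D=∅]
t=17: [S=∅ | E={y↦1} | C=[y] | D=[([0], ∅, [PRIM2(sub) :: (λx. x) :: AP])]]
t=18: [S=[1] | E={y↦1} | C=∅ | D=[([0], ∅, [PRIM2(sub) :: (λx. x) :: AP])]]
t=19: [S=[1 :: 0] | E=∅ | C=[PRIM2(sub) :: (λx. x) :: AP] | D=∅]
t=20: [S=[-1] | E=∅ | C=[(λx. x) :: AP] | D=∅]
t=21: [S=[clo(λx. x, ∅) :: -1] | E=∅ | C=[AP] | D=∅]
t=22: [S=∅ | E={x↦-1} | C=[x] | D=[(∅, ∅, ∅)]]
t=23: [S=[-1] | E={x↦-1} | C=∅ | D=[(∅, ∅, ∅)]]
t=24: [S=[-1] | E=∅ | C=∅ | D=∅]
→ final value -1

Answer: -1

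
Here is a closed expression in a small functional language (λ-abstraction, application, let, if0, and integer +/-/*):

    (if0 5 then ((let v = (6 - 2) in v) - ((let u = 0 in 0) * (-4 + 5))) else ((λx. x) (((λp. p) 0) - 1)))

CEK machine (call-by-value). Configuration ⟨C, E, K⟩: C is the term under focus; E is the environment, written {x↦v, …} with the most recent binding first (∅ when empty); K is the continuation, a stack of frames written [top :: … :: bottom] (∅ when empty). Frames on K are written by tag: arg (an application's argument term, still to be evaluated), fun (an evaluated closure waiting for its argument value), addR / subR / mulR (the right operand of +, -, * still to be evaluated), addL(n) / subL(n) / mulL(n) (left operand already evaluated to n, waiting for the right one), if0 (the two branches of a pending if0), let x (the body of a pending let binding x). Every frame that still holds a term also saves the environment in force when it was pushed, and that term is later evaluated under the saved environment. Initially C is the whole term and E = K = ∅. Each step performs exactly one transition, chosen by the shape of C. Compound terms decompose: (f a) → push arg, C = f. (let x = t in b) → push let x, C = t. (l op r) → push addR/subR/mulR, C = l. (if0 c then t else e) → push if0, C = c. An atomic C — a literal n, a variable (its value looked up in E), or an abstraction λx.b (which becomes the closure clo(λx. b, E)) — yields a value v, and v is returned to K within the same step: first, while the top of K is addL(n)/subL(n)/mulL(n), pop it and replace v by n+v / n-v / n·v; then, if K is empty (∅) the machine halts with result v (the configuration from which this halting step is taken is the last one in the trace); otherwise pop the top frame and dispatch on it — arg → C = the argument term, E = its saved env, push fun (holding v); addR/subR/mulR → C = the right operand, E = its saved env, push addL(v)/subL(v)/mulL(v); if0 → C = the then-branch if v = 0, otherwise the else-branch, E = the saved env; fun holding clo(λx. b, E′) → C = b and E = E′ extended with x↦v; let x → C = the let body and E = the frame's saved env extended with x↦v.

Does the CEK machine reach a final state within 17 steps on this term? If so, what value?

Answer: -1

Derivation:
step 0: [C=(if0 5 then ((let v = (6 - 2) in v) - ((let u = 0 in 0) * (-4 + 5))) else ((λx. x) (((λp. p) 0) - 1))) | E=∅ | K=∅]
step 1: [C=5 | E=∅ | K=[if0]]
step 2: [C=((λx. x) (((λp. p) 0) - 1)) | E=∅ | K=∅]
step 3: [C=(λx. x) | E=∅ | K=[arg]]
step 4: [C=(((λp. p) 0) - 1) | E=∅ | K=[fun]]
step 5: [C=((λp. p) 0) | E=∅ | K=[subR :: fun]]
step 6: [C=(λp. p) | E=∅ | K=[arg :: subR :: fun]]
step 7: [C=0 | E=∅ | K=[fun :: subR :: fun]]
step 8: [C=p | E={p↦0} | K=[subR :: fun]]
step 9: [C=1 | E=∅ | K=[subL(0) :: fun]]
step 10: [C=x | E={x↦-1} | K=∅]
→ final value -1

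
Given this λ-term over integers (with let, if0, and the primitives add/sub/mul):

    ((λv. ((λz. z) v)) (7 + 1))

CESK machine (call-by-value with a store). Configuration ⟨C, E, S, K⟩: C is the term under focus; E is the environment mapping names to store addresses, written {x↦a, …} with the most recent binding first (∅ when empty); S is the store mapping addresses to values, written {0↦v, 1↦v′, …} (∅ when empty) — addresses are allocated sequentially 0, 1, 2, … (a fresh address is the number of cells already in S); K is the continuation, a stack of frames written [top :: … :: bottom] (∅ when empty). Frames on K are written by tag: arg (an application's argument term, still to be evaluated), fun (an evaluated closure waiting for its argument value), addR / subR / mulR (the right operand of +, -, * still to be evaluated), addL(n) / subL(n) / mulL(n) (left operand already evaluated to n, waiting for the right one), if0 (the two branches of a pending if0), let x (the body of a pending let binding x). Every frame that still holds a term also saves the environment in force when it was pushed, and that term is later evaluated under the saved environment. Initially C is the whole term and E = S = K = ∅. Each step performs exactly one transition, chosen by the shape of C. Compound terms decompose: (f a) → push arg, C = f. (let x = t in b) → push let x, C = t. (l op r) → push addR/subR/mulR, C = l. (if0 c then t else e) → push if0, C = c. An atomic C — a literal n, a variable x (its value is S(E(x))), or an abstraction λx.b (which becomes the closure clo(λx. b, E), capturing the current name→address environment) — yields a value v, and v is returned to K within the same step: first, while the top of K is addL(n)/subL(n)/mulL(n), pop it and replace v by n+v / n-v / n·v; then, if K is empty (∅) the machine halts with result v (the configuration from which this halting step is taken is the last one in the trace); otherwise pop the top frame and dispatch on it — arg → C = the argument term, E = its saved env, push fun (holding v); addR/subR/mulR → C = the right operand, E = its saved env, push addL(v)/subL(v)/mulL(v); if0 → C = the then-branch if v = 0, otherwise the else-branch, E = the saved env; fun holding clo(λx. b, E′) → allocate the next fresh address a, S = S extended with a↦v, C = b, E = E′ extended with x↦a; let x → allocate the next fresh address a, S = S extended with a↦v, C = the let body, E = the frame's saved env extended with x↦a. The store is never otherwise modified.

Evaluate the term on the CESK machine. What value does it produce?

[0] [C=((λv. ((λz. z) v)) (7 + 1)) | E=∅ | S=∅ | K=∅]
[1] [C=(λv. ((λz. z) v)) | E=∅ | S=∅ | K=[arg]]
[2] [C=(7 + 1) | E=∅ | S=∅ | K=[fun]]
[3] [C=7 | E=∅ | S=∅ | K=[addR :: fun]]
[4] [C=1 | E=∅ | S=∅ | K=[addL(7) :: fun]]
[5] [C=((λz. z) v) | E={v↦0} | S={0↦8} | K=∅]
[6] [C=(λz. z) | E={v↦0} | S={0↦8} | K=[arg]]
[7] [C=v | E={v↦0} | S={0↦8} | K=[fun]]
[8] [C=z | E={z↦1, v↦0} | S={0↦8, 1↦8} | K=∅]
→ final value 8

Answer: 8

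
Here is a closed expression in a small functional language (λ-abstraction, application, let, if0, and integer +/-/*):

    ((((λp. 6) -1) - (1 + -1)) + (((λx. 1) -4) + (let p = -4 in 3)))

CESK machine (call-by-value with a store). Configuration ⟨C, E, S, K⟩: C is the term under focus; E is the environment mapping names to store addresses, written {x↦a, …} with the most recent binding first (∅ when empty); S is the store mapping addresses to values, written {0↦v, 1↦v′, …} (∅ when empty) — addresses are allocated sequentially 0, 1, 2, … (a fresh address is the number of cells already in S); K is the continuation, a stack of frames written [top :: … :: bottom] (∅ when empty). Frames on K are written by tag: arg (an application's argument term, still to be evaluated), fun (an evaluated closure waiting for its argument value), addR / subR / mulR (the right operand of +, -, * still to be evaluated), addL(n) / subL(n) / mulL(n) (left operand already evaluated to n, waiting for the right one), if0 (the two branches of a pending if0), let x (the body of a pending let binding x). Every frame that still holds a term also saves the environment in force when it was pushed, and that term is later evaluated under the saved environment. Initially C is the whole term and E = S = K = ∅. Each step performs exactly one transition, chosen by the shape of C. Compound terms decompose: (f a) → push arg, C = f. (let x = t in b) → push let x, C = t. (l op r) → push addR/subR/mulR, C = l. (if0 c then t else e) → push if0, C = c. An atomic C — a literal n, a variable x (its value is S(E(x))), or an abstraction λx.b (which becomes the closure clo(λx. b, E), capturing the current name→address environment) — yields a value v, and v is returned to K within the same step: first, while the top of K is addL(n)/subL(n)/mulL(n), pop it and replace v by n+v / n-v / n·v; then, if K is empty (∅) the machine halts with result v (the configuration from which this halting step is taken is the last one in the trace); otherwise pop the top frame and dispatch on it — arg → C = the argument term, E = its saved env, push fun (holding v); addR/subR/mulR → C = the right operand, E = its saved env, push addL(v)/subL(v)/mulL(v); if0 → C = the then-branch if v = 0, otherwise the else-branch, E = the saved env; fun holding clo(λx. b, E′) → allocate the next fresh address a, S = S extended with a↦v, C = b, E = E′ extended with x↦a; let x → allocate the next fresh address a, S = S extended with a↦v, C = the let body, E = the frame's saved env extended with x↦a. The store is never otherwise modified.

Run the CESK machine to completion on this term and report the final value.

Answer: 10

Derivation:
[0] [C=((((λp. 6) -1) - (1 + -1)) + (((λx. 1) -4) + (let p = -4 in 3))) | E=∅ | S=∅ | K=∅]
[1] [C=(((λp. 6) -1) - (1 + -1)) | E=∅ | S=∅ | K=[addR]]
[2] [C=((λp. 6) -1) | E=∅ | S=∅ | K=[subR :: addR]]
[3] [C=(λp. 6) | E=∅ | S=∅ | K=[arg :: subR :: addR]]
[4] [C=-1 | E=∅ | S=∅ | K=[fun :: subR :: addR]]
[5] [C=6 | E={p↦0} | S={0↦-1} | K=[subR :: addR]]
[6] [C=(1 + -1) | E=∅ | S={0↦-1} | K=[subL(6) :: addR]]
[7] [C=1 | E=∅ | S={0↦-1} | K=[addR :: subL(6) :: addR]]
[8] [C=-1 | E=∅ | S={0↦-1} | K=[addL(1) :: subL(6) :: addR]]
[9] [C=(((λx. 1) -4) + (let p = -4 in 3)) | E=∅ | S={0↦-1} | K=[addL(6)]]
[10] [C=((λx. 1) -4) | E=∅ | S={0↦-1} | K=[addR :: addL(6)]]
[11] [C=(λx. 1) | E=∅ | S={0↦-1} | K=[arg :: addR :: addL(6)]]
[12] [C=-4 | E=∅ | S={0↦-1} | K=[fun :: addR :: addL(6)]]
[13] [C=1 | E={x↦1} | S={0↦-1, 1↦-4} | K=[addR :: addL(6)]]
[14] [C=(let p = -4 in 3) | E=∅ | S={0↦-1, 1↦-4} | K=[addL(1) :: addL(6)]]
[15] [C=-4 | E=∅ | S={0↦-1, 1↦-4} | K=[let p :: addL(1) :: addL(6)]]
[16] [C=3 | E={p↦2} | S={0↦-1, 1↦-4, 2↦-4} | K=[addL(1) :: addL(6)]]
→ final value 10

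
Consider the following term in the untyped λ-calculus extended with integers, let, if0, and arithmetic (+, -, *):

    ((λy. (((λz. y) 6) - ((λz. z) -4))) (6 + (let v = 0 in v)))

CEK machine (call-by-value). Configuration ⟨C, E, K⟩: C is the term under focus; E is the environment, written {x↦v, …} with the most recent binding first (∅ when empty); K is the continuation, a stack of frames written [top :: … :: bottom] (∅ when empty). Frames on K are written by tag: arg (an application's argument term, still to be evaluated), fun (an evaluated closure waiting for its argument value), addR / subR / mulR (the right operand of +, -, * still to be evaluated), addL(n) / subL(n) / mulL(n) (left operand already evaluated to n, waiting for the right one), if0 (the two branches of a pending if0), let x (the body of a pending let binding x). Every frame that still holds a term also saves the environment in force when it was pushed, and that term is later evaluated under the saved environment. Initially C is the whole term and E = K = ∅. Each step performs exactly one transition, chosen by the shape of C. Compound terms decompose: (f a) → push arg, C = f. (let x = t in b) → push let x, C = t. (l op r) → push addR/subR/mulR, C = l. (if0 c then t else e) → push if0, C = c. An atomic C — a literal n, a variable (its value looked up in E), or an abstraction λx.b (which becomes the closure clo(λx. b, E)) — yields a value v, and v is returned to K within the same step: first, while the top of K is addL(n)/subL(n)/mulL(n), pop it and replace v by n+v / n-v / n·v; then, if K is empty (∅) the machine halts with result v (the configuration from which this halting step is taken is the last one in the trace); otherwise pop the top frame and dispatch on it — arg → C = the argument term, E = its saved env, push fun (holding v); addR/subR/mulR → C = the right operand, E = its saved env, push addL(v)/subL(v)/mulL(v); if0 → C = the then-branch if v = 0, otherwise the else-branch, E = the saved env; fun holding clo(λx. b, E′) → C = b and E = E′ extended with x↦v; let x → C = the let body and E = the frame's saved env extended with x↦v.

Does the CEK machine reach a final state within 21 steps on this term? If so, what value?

t=0: ⟨C=((λy. (((λz. y) 6) - ((λz. z) -4))) (6 + (let v = 0 in v))); E=∅; K=∅⟩
t=1: ⟨C=(λy. (((λz. y) 6) - ((λz. z) -4))); E=∅; K=[arg]⟩
t=2: ⟨C=(6 + (let v = 0 in v)); E=∅; K=[fun]⟩
t=3: ⟨C=6; E=∅; K=[addR :: fun]⟩
t=4: ⟨C=(let v = 0 in v); E=∅; K=[addL(6) :: fun]⟩
t=5: ⟨C=0; E=∅; K=[let v :: addL(6) :: fun]⟩
t=6: ⟨C=v; E={v↦0}; K=[addL(6) :: fun]⟩
t=7: ⟨C=(((λz. y) 6) - ((λz. z) -4)); E={y↦6}; K=∅⟩
t=8: ⟨C=((λz. y) 6); E={y↦6}; K=[subR]⟩
t=9: ⟨C=(λz. y); E={y↦6}; K=[arg :: subR]⟩
t=10: ⟨C=6; E={y↦6}; K=[fun :: subR]⟩
t=11: ⟨C=y; E={z↦6, y↦6}; K=[subR]⟩
t=12: ⟨C=((λz. z) -4); E={y↦6}; K=[subL(6)]⟩
t=13: ⟨C=(λz. z); E={y↦6}; K=[arg :: subL(6)]⟩
t=14: ⟨C=-4; E={y↦6}; K=[fun :: subL(6)]⟩
t=15: ⟨C=z; E={z↦-4, y↦6}; K=[subL(6)]⟩
→ final value 10

Answer: 10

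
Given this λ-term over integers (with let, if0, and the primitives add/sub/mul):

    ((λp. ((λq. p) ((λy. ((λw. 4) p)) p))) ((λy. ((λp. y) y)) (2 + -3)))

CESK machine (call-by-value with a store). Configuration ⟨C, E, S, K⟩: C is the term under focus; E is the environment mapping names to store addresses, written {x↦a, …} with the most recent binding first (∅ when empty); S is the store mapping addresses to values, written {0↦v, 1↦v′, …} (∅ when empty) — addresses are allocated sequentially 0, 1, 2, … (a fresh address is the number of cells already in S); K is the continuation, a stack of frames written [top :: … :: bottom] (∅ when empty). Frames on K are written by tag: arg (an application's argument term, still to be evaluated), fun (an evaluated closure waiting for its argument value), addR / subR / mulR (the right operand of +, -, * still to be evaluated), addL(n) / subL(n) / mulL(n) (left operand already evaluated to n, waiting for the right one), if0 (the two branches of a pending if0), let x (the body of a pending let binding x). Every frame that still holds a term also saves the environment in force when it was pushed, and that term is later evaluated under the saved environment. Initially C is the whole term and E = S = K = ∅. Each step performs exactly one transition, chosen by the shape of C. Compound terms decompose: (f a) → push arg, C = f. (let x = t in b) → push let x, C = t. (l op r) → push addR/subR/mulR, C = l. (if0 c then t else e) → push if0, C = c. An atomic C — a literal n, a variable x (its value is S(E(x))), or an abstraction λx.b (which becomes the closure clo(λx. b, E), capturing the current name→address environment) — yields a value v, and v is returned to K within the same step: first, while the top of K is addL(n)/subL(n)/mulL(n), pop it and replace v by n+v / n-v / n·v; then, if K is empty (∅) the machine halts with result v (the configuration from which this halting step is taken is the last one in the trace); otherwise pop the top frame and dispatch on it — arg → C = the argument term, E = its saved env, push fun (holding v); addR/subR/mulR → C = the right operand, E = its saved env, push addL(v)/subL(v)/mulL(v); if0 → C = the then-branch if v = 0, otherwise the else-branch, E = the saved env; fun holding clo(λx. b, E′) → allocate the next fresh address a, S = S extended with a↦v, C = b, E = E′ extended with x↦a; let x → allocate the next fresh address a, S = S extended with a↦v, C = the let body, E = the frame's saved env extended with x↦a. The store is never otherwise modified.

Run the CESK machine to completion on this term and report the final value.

step 0: <C=((λp. ((λq. p) ((λy. ((λw. 4) p)) p))) ((λy. ((λp. y) y)) (2 + -3))), E=∅, S=∅, K=∅>
step 1: <C=(λp. ((λq. p) ((λy. ((λw. 4) p)) p))), E=∅, S=∅, K=[arg]>
step 2: <C=((λy. ((λp. y) y)) (2 + -3)), E=∅, S=∅, K=[fun]>
step 3: <C=(λy. ((λp. y) y)), E=∅, S=∅, K=[arg :: fun]>
step 4: <C=(2 + -3), E=∅, S=∅, K=[fun :: fun]>
step 5: <C=2, E=∅, S=∅, K=[addR :: fun :: fun]>
step 6: <C=-3, E=∅, S=∅, K=[addL(2) :: fun :: fun]>
step 7: <C=((λp. y) y), E={y↦0}, S={0↦-1}, K=[fun]>
step 8: <C=(λp. y), E={y↦0}, S={0↦-1}, K=[arg :: fun]>
step 9: <C=y, E={y↦0}, S={0↦-1}, K=[fun :: fun]>
step 10: <C=y, E={p↦1, y↦0}, S={0↦-1, 1↦-1}, K=[fun]>
step 11: <C=((λq. p) ((λy. ((λw. 4) p)) p)), E={p↦2}, S={0↦-1, 1↦-1, 2↦-1}, K=∅>
step 12: <C=(λq. p), E={p↦2}, S={0↦-1, 1↦-1, 2↦-1}, K=[arg]>
step 13: <C=((λy. ((λw. 4) p)) p), E={p↦2}, S={0↦-1, 1↦-1, 2↦-1}, K=[fun]>
step 14: <C=(λy. ((λw. 4) p)), E={p↦2}, S={0↦-1, 1↦-1, 2↦-1}, K=[arg :: fun]>
step 15: <C=p, E={p↦2}, S={0↦-1, 1↦-1, 2↦-1}, K=[fun :: fun]>
step 16: <C=((λw. 4) p), E={y↦3, p↦2}, S={0↦-1, 1↦-1, 2↦-1, 3↦-1}, K=[fun]>
step 17: <C=(λw. 4), E={y↦3, p↦2}, S={0↦-1, 1↦-1, 2↦-1, 3↦-1}, K=[arg :: fun]>
step 18: <C=p, E={y↦3, p↦2}, S={0↦-1, 1↦-1, 2↦-1, 3↦-1}, K=[fun :: fun]>
step 19: <C=4, E={w↦4, y↦3, p↦2}, S={0↦-1, 1↦-1, 2↦-1, 3↦-1, 4↦-1}, K=[fun]>
step 20: <C=p, E={q↦5, p↦2}, S={0↦-1, 1↦-1, 2↦-1, 3↦-1, 4↦-1, 5↦4}, K=∅>
→ final value -1

Answer: -1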